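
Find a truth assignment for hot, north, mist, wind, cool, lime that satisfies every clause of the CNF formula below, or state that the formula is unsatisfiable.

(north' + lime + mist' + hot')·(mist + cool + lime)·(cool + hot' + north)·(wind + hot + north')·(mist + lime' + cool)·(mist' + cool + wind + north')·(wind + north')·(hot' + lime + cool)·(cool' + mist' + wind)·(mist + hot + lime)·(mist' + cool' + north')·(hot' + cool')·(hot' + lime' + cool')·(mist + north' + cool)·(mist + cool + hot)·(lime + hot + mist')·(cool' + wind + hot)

Case wind = 1:
Case hot = 0:
Case mist = 1:
From the singleton clause (lime), lime = 1.
Case cool = 0:
No clause remains; north is free.

hot ↦ 0; north ↦ 1; mist ↦ 1; wind ↦ 1; cool ↦ 0; lime ↦ 1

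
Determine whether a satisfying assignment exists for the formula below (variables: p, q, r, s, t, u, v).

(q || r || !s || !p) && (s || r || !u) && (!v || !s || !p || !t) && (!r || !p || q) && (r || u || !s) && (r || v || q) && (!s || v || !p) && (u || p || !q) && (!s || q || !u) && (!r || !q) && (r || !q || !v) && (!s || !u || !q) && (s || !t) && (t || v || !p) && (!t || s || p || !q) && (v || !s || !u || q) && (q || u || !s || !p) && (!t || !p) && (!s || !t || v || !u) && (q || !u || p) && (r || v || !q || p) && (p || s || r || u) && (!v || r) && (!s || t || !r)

Satisfiable

Case r = true:
From the singleton clause (!q), q = false.
From the singleton clause (!p), p = false.
From the singleton clause (!u), u = false.
Case s = true:
From the singleton clause (t), t = true.
No clause remains; v is free.
A satisfying assignment: p: false; q: false; r: true; s: true; t: true; u: false; v: false.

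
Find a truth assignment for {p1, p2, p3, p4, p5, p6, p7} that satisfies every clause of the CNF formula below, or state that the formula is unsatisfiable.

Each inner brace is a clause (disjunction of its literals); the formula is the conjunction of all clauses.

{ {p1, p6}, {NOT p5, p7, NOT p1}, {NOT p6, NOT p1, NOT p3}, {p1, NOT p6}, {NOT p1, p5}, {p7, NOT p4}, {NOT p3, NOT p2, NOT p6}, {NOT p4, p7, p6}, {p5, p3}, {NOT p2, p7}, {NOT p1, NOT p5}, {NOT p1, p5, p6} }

UNSATISFIABLE

Case p1 = true:
The clause (p5) is unit, so p5 = true.
That conflicts with the unit clause (NOT p5).
That branch fails; take p1 = false instead.
The clause (p6) is unit, so p6 = true.
That conflicts with the unit clause (NOT p6).
Both values of p1 lead to a conflict.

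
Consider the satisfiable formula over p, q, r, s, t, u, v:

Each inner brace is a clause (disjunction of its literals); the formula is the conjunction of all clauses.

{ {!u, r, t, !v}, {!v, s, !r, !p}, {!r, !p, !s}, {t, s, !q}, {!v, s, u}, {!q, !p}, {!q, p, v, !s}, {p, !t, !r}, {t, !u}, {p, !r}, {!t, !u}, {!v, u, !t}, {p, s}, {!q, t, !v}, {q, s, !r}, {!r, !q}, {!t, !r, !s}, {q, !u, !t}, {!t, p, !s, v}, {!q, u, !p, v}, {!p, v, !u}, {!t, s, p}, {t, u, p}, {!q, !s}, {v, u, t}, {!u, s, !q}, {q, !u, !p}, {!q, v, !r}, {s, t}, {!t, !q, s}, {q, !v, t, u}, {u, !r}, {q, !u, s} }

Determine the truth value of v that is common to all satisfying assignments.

False

Suppose v = true.
Try s = true.
(!q) alone gives q = false.
Try r = false.
Try u = false.
(!t) alone gives t = false.
But (t) is also a unit clause — contradiction.
Backtrack on u: now try u = true.
(t) alone gives t = true.
But (!t) is also a unit clause — contradiction.
Neither u = true nor u = false works.
Backtrack on r: now try r = true.
(!p) alone gives p = false.
But (p) is also a unit clause — contradiction.
Neither r = true nor r = false works.
Backtrack on s: now try s = false.
(u) alone gives u = true.
(t) alone gives t = true.
But (!t) is also a unit clause — contradiction.
Neither s = true nor s = false works.
So every satisfying assignment has v = False.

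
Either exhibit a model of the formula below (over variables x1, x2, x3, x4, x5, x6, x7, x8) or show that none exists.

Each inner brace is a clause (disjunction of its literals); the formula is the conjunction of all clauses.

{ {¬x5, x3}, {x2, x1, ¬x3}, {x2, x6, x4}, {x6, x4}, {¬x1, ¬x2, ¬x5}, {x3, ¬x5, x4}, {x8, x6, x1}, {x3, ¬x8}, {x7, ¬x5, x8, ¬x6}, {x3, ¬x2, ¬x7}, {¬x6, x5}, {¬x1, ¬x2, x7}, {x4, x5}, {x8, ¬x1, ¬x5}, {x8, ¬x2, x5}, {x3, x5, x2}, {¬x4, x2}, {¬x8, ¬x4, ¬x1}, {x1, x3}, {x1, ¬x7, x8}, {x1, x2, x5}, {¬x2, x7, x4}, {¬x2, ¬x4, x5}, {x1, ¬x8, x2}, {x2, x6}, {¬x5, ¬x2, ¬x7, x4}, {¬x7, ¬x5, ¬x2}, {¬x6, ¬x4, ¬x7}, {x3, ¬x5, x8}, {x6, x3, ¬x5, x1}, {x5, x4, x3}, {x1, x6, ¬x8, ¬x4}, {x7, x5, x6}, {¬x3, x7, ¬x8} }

Case x5 = True:
(x3) alone gives x3 = True.
Case x2 = False:
(x1) alone gives x1 = True.
(x8) alone gives x8 = True.
(¬x4) alone gives x4 = False.
(x6) alone gives x6 = True.
(x7) alone gives x7 = True.
All clauses are satisfied.

x1: True, x2: False, x3: True, x4: False, x5: True, x6: True, x7: True, x8: True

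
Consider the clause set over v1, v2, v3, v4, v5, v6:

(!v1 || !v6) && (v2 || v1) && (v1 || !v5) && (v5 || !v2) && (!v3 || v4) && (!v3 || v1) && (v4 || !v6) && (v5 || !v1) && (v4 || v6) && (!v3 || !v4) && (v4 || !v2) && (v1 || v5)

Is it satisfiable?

Yes

Try v1 = true.
Unit clause (!v6) forces v6 = false.
Unit clause (v5) forces v5 = true.
Unit clause (v4) forces v4 = true.
Unit clause (!v3) forces v3 = false.
All clauses hold; v2 can take either value.
A satisfying assignment: v1: true,  v2: true,  v3: false,  v4: true,  v5: true,  v6: false.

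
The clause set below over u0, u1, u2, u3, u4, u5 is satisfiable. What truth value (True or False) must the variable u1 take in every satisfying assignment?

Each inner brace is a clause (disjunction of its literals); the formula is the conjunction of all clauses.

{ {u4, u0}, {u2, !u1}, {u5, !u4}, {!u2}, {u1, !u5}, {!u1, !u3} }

False

Suppose u1 = true.
The clause (u2) is unit, so u2 = true.
Now (!u2) is unsatisfied and unit — conflict.
So every satisfying assignment has u1 = False.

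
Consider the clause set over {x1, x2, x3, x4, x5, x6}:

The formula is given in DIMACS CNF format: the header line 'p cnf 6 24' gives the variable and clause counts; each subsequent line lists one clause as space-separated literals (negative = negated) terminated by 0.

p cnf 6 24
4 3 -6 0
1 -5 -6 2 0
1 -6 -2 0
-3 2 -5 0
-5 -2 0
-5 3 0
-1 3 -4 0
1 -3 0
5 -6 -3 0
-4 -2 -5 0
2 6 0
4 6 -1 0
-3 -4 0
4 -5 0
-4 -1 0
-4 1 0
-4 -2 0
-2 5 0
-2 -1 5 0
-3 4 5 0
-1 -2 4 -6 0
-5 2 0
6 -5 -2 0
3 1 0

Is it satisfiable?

Suppose x5 = False.
Unit clause (¬x2) forces x2 = False.
Unit clause (x6) forces x6 = True.
Unit clause (¬x3) forces x3 = False.
Unit clause (x4) forces x4 = True.
Unit clause (¬x1) forces x1 = False.
That conflicts with the unit clause (x1).
Backtrack on x5: now try x5 = True.
Unit clause (¬x2) forces x2 = False.
That conflicts with the unit clause (x2).
Either choice for x5 ends in contradiction.
No assignment satisfies every clause.

Unsatisfiable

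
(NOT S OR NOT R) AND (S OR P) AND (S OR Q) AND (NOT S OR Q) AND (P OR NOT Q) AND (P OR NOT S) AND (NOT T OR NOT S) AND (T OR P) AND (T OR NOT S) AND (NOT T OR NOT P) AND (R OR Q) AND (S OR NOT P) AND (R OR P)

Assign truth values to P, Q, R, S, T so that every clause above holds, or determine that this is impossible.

Suppose S = false.
The clause (P) is unit, so P = true.
But (NOT P) is also a unit clause — contradiction.
That branch fails; take S = true instead.
The clause (NOT R) is unit, so R = false.
The clause (Q) is unit, so Q = true.
The clause (P) is unit, so P = true.
The clause (NOT T) is unit, so T = false.
But (T) is also a unit clause — contradiction.
Both values of S lead to a conflict.

UNSATISFIABLE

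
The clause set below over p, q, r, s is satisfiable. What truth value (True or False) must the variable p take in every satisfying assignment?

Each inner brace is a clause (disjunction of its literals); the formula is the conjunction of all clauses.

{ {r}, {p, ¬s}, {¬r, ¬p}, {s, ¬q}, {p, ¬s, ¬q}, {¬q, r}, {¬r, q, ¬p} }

False

Suppose p = True.
From the singleton clause (r), r = True.
But (¬r) is also a unit clause — contradiction.
So every satisfying assignment has p = False.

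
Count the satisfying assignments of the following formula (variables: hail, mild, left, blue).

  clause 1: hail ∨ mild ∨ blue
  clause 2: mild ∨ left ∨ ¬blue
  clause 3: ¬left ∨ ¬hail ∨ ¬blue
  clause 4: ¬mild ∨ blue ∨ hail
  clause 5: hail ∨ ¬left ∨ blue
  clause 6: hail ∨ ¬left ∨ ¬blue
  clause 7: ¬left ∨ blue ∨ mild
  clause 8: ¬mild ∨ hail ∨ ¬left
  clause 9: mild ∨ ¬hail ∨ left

There are 2^4 = 16 truth assignments over (hail, mild, left, blue).
Split on blue. With blue = True, the clauses containing blue are satisfied and ¬blue drops from the rest; 2 of the 2^3 = 8 assignments to the other variables satisfy what remains.
With blue = False, by the same count on the reduced clause set, 2 assignments work.
(One model: hail=F, mild=T, left=F, blue=T.)
Total: 2 + 2 = 4.

4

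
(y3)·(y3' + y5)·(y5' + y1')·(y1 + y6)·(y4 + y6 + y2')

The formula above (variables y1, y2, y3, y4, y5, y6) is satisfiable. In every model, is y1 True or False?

False

Suppose y1 = 1.
From the singleton clause (y3), y3 = 1.
From the singleton clause (y5), y5 = 1.
That conflicts with the unit clause (y5').
So every satisfying assignment has y1 = False.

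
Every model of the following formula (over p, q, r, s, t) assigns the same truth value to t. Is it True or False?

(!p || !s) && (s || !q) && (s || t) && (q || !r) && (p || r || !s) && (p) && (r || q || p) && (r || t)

True

Suppose t = false.
Unit clause (s) forces s = true.
Unit clause (!p) forces p = false.
But (p) is also a unit clause — contradiction.
So every satisfying assignment has t = True.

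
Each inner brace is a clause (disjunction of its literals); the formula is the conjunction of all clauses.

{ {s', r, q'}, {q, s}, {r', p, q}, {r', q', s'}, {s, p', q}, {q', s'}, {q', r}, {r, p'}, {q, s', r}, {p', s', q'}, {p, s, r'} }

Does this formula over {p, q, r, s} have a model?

Yes, satisfiable

Case q = 1:
The clause (s') is unit, so s = 0.
The clause (r) is unit, so r = 1.
The clause (p) is unit, so p = 1.
All clauses are satisfied.
A satisfying assignment: p: 1,  q: 1,  r: 1,  s: 0.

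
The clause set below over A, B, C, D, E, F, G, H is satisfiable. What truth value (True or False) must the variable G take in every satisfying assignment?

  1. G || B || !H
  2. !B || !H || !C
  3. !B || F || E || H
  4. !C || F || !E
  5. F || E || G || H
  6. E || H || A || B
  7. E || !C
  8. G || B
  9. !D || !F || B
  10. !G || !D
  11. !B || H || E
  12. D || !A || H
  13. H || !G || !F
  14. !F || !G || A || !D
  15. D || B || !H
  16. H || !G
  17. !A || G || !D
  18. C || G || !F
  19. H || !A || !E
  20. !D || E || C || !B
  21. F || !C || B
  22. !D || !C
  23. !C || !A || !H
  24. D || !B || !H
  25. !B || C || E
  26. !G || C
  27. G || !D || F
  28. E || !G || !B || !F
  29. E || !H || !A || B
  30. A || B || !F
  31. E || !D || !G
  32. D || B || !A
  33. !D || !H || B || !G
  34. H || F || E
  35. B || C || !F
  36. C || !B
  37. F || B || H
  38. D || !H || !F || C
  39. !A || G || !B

Suppose G = true.
Unit clause (!D) forces D = false.
Unit clause (H) forces H = true.
Unit clause (B) forces B = true.
But (!B) is also a unit clause — contradiction.
So every satisfying assignment has G = False.

False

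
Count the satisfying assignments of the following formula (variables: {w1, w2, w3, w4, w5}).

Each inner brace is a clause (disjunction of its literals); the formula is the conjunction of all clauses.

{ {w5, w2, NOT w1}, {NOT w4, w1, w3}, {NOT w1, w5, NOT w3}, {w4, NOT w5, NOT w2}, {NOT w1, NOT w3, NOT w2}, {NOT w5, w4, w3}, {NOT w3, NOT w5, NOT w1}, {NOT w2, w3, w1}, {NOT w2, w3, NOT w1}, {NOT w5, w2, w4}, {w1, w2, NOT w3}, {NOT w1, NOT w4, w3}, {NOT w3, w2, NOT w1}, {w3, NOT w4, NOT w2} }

4

There are 2^5 = 32 truth assignments over (w1, w2, w3, w4, w5).
Split on w2. With w2 = true, the clauses containing w2 are satisfied and NOT w2 drops from the rest; 3 of the 2^4 = 16 assignments to the other variables satisfy what remains.
With w2 = false, by the same count on the reduced clause set, 1 assignment works.
(One model: w1=F, w2=F, w3=F, w4=F, w5=F.)
Total: 3 + 1 = 4.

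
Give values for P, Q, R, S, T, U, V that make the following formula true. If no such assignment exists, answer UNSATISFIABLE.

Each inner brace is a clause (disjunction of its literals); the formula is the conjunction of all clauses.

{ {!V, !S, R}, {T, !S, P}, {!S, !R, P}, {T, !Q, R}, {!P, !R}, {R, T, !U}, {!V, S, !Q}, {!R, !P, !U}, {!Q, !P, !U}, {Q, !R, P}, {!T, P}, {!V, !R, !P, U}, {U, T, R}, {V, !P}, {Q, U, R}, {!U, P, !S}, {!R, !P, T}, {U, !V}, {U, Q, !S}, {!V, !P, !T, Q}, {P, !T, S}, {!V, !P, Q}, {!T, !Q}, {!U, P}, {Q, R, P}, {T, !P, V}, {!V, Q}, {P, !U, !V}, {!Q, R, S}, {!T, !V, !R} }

P: false; Q: true; R: true; S: false; T: false; U: false; V: false

Branch on P: set P = false.
Unit clause (!T) forces T = false.
Unit clause (!S) forces S = false.
Unit clause (!U) forces U = false.
Unit clause (R) forces R = true.
Unit clause (Q) forces Q = true.
Unit clause (!V) forces V = false.
All clauses are satisfied.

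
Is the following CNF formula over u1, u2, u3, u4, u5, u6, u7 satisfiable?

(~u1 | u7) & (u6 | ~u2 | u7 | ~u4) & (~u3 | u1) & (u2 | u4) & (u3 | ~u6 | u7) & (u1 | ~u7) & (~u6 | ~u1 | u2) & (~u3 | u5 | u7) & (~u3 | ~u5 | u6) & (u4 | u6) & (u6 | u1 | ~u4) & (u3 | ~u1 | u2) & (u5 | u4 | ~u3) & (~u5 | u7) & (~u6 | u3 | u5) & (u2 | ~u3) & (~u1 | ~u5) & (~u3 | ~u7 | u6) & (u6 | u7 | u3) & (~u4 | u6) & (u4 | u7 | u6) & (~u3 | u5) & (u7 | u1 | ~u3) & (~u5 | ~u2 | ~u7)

Case u1 = 0:
From the singleton clause (~u3), u3 = 0.
From the singleton clause (~u7), u7 = 0.
From the singleton clause (~u6), u6 = 0.
But (u6) is also a unit clause — contradiction.
So u1 must be the other value — set u1 = 1.
From the singleton clause (u7), u7 = 1.
From the singleton clause (~u5), u5 = 0.
From the singleton clause (~u3), u3 = 0.
From the singleton clause (u2), u2 = 1.
From the singleton clause (~u6), u6 = 0.
From the singleton clause (u4), u4 = 1.
But (~u4) is also a unit clause — contradiction.
Both values of u1 lead to a conflict.
No assignment satisfies every clause.

Unsatisfiable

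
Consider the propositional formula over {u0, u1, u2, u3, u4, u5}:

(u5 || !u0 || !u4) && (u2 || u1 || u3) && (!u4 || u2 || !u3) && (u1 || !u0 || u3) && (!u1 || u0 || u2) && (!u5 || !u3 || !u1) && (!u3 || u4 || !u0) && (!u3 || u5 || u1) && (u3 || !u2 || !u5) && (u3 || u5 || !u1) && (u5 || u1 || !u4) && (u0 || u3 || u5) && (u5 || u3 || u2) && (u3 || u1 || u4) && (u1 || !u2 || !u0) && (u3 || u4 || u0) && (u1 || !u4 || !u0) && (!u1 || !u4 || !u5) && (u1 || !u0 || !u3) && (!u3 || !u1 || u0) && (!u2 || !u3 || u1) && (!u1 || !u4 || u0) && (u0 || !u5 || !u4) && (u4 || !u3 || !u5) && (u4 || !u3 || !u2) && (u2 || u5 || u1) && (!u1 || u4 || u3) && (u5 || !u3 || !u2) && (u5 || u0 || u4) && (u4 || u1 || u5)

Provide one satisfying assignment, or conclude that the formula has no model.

Branch on u5: set u5 = true.
Branch on u3: set u3 = false.
From the singleton clause (!u2), u2 = false.
From the singleton clause (u1), u1 = true.
From the singleton clause (u0), u0 = true.
From the singleton clause (!u4), u4 = false.
But (u4) is also a unit clause — contradiction.
So u3 must be the other value — set u3 = true.
From the singleton clause (!u1), u1 = false.
From the singleton clause (!u0), u0 = false.
From the singleton clause (!u2), u2 = false.
From the singleton clause (!u4), u4 = false.
But (u4) is also a unit clause — contradiction.
Either choice for u3 ends in contradiction.
So u5 must be the other value — set u5 = false.
Branch on u0: set u0 = false.
From the singleton clause (u3), u3 = true.
From the singleton clause (u1), u1 = true.
But (!u1) is also a unit clause — contradiction.
So u0 must be the other value — set u0 = true.
From the singleton clause (!u4), u4 = false.
From the singleton clause (!u3), u3 = false.
From the singleton clause (u1), u1 = true.
But (!u1) is also a unit clause — contradiction.
Either choice for u0 ends in contradiction.
Either choice for u5 ends in contradiction.

UNSATISFIABLE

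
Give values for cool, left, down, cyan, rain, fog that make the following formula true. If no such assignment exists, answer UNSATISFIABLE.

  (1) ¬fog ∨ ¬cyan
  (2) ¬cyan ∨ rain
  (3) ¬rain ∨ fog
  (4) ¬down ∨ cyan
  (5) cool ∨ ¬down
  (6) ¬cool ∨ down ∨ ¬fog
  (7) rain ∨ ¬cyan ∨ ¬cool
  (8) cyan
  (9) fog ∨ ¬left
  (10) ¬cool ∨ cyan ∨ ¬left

The clause (cyan) is unit, so cyan = True.
The clause (¬fog) is unit, so fog = False.
The clause (rain) is unit, so rain = True.
But (¬rain) is also a unit clause — contradiction.

UNSATISFIABLE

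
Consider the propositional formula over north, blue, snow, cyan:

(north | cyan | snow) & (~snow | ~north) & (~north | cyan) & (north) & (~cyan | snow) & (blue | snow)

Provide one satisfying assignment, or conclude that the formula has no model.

From the singleton clause (north), north = 1.
From the singleton clause (~snow), snow = 0.
From the singleton clause (cyan), cyan = 1.
Now (~cyan) is unsatisfied and unit — conflict.

UNSATISFIABLE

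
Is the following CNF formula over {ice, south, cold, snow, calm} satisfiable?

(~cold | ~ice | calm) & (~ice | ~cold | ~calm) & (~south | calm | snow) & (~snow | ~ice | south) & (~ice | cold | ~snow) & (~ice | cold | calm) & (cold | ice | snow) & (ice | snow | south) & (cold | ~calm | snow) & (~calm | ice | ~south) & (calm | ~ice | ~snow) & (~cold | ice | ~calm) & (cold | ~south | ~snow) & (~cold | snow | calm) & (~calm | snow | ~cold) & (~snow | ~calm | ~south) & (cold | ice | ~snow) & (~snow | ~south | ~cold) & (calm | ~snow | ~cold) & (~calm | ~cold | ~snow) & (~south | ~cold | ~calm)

Suppose cold = 0.
Suppose ice = 0.
The clause (snow) is unit, so snow = 1.
That conflicts with the unit clause (~snow).
Undo ice and try ice = 1.
The clause (~snow) is unit, so snow = 0.
The clause (calm) is unit, so calm = 1.
That conflicts with the unit clause (~calm).
Neither ice = 1 nor ice = 0 works.
Undo cold and try cold = 1.
Suppose ice = 0.
The clause (~calm) is unit, so calm = 0.
The clause (snow) is unit, so snow = 1.
That conflicts with the unit clause (~snow).
Undo ice and try ice = 1.
The clause (calm) is unit, so calm = 1.
That conflicts with the unit clause (~calm).
Neither ice = 1 nor ice = 0 works.
Neither cold = 1 nor cold = 0 works.
No assignment satisfies every clause.

Unsatisfiable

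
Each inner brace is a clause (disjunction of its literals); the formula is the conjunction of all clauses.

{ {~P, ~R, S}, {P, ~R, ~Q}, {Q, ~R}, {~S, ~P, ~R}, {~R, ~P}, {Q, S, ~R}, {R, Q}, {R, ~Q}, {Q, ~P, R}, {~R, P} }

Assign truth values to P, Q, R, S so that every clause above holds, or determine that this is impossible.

Suppose Q = 1.
(R) alone gives R = 1.
(P) alone gives P = 1.
Now (~P) is unsatisfied and unit — conflict.
That branch fails; take Q = 0 instead.
(~R) alone gives R = 0.
Now (R) is unsatisfied and unit — conflict.
Both values of Q lead to a conflict.

UNSATISFIABLE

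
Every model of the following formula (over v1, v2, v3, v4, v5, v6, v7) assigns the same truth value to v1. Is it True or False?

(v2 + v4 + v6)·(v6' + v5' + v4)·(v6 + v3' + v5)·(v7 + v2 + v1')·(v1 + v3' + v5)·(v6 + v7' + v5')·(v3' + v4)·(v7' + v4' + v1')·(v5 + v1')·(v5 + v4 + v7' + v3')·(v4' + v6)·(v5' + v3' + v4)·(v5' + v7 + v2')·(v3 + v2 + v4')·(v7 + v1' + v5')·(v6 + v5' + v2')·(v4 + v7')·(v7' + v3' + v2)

Suppose v1 = 1.
(v5) alone gives v5 = 1.
(v7) alone gives v7 = 1.
(v6) alone gives v6 = 1.
(v4) alone gives v4 = 1.
Now (v4') is unsatisfied and unit — conflict.
So every satisfying assignment has v1 = False.

False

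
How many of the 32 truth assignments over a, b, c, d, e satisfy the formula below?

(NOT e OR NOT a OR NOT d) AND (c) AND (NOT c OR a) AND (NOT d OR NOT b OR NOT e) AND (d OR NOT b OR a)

There are 2^5 = 32 truth assignments over (a, b, c, d, e).
Split on d. With d = true, the clauses containing d are satisfied and NOT d drops from the rest; 2 of the 2^4 = 16 assignments to the other variables satisfy what remains.
With d = false, by the same count on the reduced clause set, 4 assignments work.
Total: 2 + 4 = 6.

6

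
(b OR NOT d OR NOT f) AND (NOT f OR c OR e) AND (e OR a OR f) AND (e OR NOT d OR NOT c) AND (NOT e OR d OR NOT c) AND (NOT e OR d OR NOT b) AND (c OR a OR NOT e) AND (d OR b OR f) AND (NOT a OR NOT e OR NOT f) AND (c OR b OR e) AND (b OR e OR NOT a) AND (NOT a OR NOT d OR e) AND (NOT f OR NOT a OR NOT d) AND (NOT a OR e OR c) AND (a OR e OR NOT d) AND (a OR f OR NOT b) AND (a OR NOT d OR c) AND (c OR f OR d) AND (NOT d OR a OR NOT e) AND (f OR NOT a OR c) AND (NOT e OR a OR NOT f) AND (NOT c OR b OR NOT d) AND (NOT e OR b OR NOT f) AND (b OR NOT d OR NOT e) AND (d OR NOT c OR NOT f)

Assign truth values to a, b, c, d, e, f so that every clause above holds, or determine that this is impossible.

a ↦ true; b ↦ true; c ↦ true; d ↦ true; e ↦ true; f ↦ false

Try b = true.
Try e = true.
From the singleton clause (d), d = true.
From the singleton clause (a), a = true.
From the singleton clause (NOT f), f = false.
From the singleton clause (c), c = true.
All clauses are satisfied.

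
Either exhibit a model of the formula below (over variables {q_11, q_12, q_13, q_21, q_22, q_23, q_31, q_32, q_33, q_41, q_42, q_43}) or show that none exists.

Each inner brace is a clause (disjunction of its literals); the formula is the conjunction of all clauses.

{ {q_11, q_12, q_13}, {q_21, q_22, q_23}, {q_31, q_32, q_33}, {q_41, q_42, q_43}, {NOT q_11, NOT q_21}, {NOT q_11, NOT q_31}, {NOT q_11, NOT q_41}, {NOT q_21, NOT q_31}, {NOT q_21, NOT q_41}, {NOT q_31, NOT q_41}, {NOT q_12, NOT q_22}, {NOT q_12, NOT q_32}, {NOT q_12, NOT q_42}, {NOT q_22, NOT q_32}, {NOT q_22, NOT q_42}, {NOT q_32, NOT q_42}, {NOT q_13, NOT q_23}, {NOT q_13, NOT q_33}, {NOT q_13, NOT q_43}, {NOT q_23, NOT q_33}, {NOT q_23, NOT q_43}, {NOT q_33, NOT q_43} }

Try q_11 = false.
Try q_12 = true.
The clause (NOT q_22) is unit, so q_22 = false.
The clause (NOT q_32) is unit, so q_32 = false.
The clause (NOT q_42) is unit, so q_42 = false.
Try q_21 = true.
The clause (NOT q_31) is unit, so q_31 = false.
The clause (q_33) is unit, so q_33 = true.
The clause (NOT q_41) is unit, so q_41 = false.
The clause (q_43) is unit, so q_43 = true.
Now (NOT q_43) is unsatisfied and unit — conflict.
Undo q_21 and try q_21 = false.
The clause (q_23) is unit, so q_23 = true.
The clause (NOT q_13) is unit, so q_13 = false.
The clause (NOT q_33) is unit, so q_33 = false.
The clause (q_31) is unit, so q_31 = true.
The clause (NOT q_41) is unit, so q_41 = false.
The clause (q_43) is unit, so q_43 = true.
Now (NOT q_43) is unsatisfied and unit — conflict.
Neither q_21 = true nor q_21 = false works.
Undo q_12 and try q_12 = false.
The clause (q_13) is unit, so q_13 = true.
The clause (NOT q_23) is unit, so q_23 = false.
The clause (NOT q_33) is unit, so q_33 = false.
The clause (NOT q_43) is unit, so q_43 = false.
Try q_21 = true.
The clause (NOT q_31) is unit, so q_31 = false.
The clause (q_32) is unit, so q_32 = true.
The clause (NOT q_41) is unit, so q_41 = false.
The clause (q_42) is unit, so q_42 = true.
Now (NOT q_42) is unsatisfied and unit — conflict.
Undo q_21 and try q_21 = false.
The clause (q_22) is unit, so q_22 = true.
The clause (NOT q_32) is unit, so q_32 = false.
The clause (q_31) is unit, so q_31 = true.
The clause (NOT q_41) is unit, so q_41 = false.
The clause (q_42) is unit, so q_42 = true.
Now (NOT q_42) is unsatisfied and unit — conflict.
Neither q_21 = true nor q_21 = false works.
Neither q_12 = true nor q_12 = false works.
Undo q_11 and try q_11 = true.
The clause (NOT q_21) is unit, so q_21 = false.
The clause (NOT q_31) is unit, so q_31 = false.
The clause (NOT q_41) is unit, so q_41 = false.
Try q_22 = true.
The clause (NOT q_12) is unit, so q_12 = false.
The clause (NOT q_32) is unit, so q_32 = false.
The clause (q_33) is unit, so q_33 = true.
The clause (NOT q_42) is unit, so q_42 = false.
The clause (q_43) is unit, so q_43 = true.
Now (NOT q_43) is unsatisfied and unit — conflict.
Undo q_22 and try q_22 = false.
The clause (q_23) is unit, so q_23 = true.
The clause (NOT q_13) is unit, so q_13 = false.
The clause (NOT q_33) is unit, so q_33 = false.
The clause (q_32) is unit, so q_32 = true.
The clause (NOT q_12) is unit, so q_12 = false.
The clause (NOT q_42) is unit, so q_42 = false.
The clause (q_43) is unit, so q_43 = true.
Now (NOT q_43) is unsatisfied and unit — conflict.
Neither q_22 = true nor q_22 = false works.
Neither q_11 = true nor q_11 = false works.

UNSATISFIABLE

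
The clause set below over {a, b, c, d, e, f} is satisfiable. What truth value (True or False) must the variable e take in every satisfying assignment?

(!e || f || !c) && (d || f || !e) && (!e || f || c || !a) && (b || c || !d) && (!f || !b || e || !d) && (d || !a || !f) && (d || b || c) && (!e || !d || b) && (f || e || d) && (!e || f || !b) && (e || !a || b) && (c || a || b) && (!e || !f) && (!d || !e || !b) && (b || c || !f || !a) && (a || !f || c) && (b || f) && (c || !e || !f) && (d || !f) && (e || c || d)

False

Suppose e = true.
From the singleton clause (!f), f = false.
From the singleton clause (!c), c = false.
From the singleton clause (d), d = true.
From the singleton clause (!a), a = false.
From the singleton clause (b), b = true.
But (!b) is also a unit clause — contradiction.
So every satisfying assignment has e = False.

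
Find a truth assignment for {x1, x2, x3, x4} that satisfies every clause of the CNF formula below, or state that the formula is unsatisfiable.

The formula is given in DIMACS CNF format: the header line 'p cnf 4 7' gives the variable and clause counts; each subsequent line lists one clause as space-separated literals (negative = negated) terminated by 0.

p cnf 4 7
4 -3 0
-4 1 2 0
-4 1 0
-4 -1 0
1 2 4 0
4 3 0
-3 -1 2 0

UNSATISFIABLE

Try x4 = True.
From the singleton clause (x1), x1 = True.
That conflicts with the unit clause (¬x1).
Undo x4 and try x4 = False.
From the singleton clause (¬x3), x3 = False.
That conflicts with the unit clause (x3).
Neither x4 = True nor x4 = False works.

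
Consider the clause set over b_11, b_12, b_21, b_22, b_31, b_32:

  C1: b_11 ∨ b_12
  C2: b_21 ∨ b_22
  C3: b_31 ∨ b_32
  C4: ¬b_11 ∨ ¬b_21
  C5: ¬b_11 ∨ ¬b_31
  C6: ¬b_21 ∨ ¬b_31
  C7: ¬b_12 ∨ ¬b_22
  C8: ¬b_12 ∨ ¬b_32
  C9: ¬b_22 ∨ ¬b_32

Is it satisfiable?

Branch on b_11: set b_11 = True.
The clause (¬b_21) is unit, so b_21 = False.
The clause (b_22) is unit, so b_22 = True.
The clause (¬b_31) is unit, so b_31 = False.
The clause (b_32) is unit, so b_32 = True.
But (¬b_32) is also a unit clause — contradiction.
Backtrack on b_11: now try b_11 = False.
The clause (b_12) is unit, so b_12 = True.
The clause (¬b_22) is unit, so b_22 = False.
The clause (b_21) is unit, so b_21 = True.
The clause (¬b_31) is unit, so b_31 = False.
The clause (b_32) is unit, so b_32 = True.
But (¬b_32) is also a unit clause — contradiction.
Either choice for b_11 ends in contradiction.
No assignment satisfies every clause.

No, unsatisfiable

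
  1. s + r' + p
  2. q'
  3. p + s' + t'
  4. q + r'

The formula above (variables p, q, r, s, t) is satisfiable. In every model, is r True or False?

Suppose r = 1.
The clause (q') is unit, so q = 0.
Now (q) is unsatisfied and unit — conflict.
So every satisfying assignment has r = False.

False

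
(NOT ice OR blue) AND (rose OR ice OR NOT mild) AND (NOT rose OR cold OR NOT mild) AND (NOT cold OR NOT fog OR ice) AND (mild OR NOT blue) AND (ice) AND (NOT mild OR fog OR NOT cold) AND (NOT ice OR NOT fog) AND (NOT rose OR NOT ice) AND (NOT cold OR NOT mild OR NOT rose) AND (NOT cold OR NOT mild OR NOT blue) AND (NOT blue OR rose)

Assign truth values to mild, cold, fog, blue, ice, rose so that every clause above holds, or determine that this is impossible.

(ice) alone gives ice = true.
(blue) alone gives blue = true.
(mild) alone gives mild = true.
(NOT fog) alone gives fog = false.
(NOT cold) alone gives cold = false.
(NOT rose) alone gives rose = false.
That conflicts with the unit clause (rose).

UNSATISFIABLE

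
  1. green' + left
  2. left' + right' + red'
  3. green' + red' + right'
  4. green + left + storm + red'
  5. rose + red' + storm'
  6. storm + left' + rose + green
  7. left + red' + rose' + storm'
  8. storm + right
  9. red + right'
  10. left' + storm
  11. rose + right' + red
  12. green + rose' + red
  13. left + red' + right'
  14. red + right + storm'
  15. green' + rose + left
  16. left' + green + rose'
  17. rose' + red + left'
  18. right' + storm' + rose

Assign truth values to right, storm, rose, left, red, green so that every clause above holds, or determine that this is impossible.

right ↦ 0, storm ↦ 1, rose ↦ 1, left ↦ 1, red ↦ 1, green ↦ 1

Case green = 1:
(left) alone gives left = 1.
(storm) alone gives storm = 1.
Case right = 0:
(red) alone gives red = 1.
(rose) alone gives rose = 1.
This assignment satisfies each clause.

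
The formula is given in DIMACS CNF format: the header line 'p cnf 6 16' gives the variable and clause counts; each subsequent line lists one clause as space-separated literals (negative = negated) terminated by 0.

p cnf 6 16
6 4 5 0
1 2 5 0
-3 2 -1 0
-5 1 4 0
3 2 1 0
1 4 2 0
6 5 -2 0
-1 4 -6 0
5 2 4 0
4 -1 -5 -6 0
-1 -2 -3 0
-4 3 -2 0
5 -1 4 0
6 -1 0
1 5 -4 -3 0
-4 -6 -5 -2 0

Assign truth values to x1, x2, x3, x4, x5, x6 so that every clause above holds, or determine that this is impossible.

x1=False; x2=False; x3=True; x4=True; x5=True; x6=True

Case x6 = True:
Case x1 = False:
Case x2 = False:
From the singleton clause (x5), x5 = True.
From the singleton clause (x4), x4 = True.
From the singleton clause (x3), x3 = True.
This assignment satisfies each clause.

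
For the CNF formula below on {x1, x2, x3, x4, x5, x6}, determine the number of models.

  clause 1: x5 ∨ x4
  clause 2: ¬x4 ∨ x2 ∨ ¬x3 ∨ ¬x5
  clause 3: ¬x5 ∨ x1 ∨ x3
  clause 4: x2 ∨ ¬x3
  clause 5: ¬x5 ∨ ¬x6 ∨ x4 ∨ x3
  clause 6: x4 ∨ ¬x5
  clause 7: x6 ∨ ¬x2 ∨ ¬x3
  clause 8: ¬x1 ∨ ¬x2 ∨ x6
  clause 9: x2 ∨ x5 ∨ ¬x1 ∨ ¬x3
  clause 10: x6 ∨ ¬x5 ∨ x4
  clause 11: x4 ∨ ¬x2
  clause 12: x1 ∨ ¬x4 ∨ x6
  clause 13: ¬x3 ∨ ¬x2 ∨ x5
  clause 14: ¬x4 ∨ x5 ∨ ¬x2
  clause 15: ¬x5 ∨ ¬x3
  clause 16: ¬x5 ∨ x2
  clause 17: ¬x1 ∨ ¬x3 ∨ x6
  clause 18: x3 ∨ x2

There are 2^6 = 64 truth assignments over (x1, x2, x3, x4, x5, x6).
Split on x5. With x5 = True, the clauses containing x5 are satisfied and ¬x5 drops from the rest; 1 of the 2^5 = 32 assignments to the other variables satisfy what remains.
With x5 = False, by the same count on the reduced clause set, 0 assignments work.
(One model: x1=T, x2=T, x3=F, x4=T, x5=T, x6=T.)
Total: 1 + 0 = 1.

1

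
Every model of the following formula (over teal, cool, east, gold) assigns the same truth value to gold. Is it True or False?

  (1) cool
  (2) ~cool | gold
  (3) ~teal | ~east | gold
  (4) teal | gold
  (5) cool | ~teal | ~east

Suppose gold = 0.
The clause (cool) is unit, so cool = 1.
But (~cool) is also a unit clause — contradiction.
So every satisfying assignment has gold = True.

True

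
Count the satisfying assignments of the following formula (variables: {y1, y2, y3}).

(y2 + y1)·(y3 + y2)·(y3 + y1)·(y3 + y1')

3

There are 2^3 = 8 truth assignments over (y1, y2, y3).
Check each against the 4 clauses (columns in the order y1, y2, y3):
  F F F  ✗ fails (y2 + y1)
  F F T  ✗ fails (y2 + y1)
  F T F  ✗ fails (y3 + y1)
  F T T  ✓ satisfies all
  T F F  ✗ fails (y3 + y2)
  T F T  ✓ satisfies all
  T T F  ✗ fails (y3 + y1')
  T T T  ✓ satisfies all
3 of the 8 rows are models.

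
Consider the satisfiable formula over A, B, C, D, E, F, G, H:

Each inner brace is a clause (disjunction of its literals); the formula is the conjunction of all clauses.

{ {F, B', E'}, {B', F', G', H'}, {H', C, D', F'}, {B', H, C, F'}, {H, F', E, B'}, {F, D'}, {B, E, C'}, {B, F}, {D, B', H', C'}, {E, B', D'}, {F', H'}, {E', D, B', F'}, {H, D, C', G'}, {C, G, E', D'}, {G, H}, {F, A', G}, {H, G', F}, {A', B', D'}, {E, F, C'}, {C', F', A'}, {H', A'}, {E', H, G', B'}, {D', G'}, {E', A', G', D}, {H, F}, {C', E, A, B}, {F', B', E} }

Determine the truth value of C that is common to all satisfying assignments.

False

Suppose C = 1.
Branch on F: set F = 1.
From the singleton clause (H'), H = 0.
From the singleton clause (G), G = 1.
From the singleton clause (D), D = 1.
But (D') is also a unit clause — contradiction.
That branch fails; take F = 0 instead.
From the singleton clause (D'), D = 0.
From the singleton clause (B), B = 1.
From the singleton clause (E'), E = 0.
But (E) is also a unit clause — contradiction.
Both values of F lead to a conflict.
So every satisfying assignment has C = False.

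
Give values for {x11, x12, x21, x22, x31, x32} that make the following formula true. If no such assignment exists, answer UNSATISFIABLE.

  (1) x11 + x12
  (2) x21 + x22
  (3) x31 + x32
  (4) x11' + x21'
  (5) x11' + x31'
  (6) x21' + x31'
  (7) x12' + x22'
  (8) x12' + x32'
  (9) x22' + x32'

Try x11 = 1.
(x21') alone gives x21 = 0.
(x22) alone gives x22 = 1.
(x31') alone gives x31 = 0.
(x32) alone gives x32 = 1.
But (x32') is also a unit clause — contradiction.
That branch fails; take x11 = 0 instead.
(x12) alone gives x12 = 1.
(x22') alone gives x22 = 0.
(x21) alone gives x21 = 1.
(x31') alone gives x31 = 0.
(x32) alone gives x32 = 1.
But (x32') is also a unit clause — contradiction.
Both values of x11 lead to a conflict.

UNSATISFIABLE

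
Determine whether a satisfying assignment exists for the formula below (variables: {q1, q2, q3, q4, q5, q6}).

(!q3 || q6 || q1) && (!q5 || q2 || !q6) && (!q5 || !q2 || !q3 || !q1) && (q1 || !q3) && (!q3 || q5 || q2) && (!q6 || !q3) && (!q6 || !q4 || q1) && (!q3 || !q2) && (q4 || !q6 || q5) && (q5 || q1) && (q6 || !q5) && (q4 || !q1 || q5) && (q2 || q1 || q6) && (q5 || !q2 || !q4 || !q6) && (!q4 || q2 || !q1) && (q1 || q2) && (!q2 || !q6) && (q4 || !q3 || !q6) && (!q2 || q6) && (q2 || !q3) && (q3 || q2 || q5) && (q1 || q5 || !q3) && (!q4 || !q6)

Branch on q1: set q1 = true.
Branch on q6: set q6 = false.
From the singleton clause (!q5), q5 = false.
From the singleton clause (q4), q4 = true.
From the singleton clause (q2), q2 = true.
That conflicts with the unit clause (!q2).
So q6 must be the other value — set q6 = true.
From the singleton clause (!q3), q3 = false.
From the singleton clause (!q2), q2 = false.
From the singleton clause (!q5), q5 = false.
That conflicts with the unit clause (q5).
Either choice for q6 ends in contradiction.
So q1 must be the other value — set q1 = false.
From the singleton clause (!q3), q3 = false.
From the singleton clause (q5), q5 = true.
From the singleton clause (q6), q6 = true.
From the singleton clause (q2), q2 = true.
That conflicts with the unit clause (!q2).
Either choice for q1 ends in contradiction.
No assignment satisfies every clause.

No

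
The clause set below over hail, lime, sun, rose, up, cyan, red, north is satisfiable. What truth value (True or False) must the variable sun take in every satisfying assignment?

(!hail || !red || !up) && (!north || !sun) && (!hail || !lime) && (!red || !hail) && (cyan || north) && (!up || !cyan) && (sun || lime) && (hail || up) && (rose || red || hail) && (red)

False

Suppose sun = true.
The clause (!north) is unit, so north = false.
The clause (cyan) is unit, so cyan = true.
The clause (!up) is unit, so up = false.
The clause (hail) is unit, so hail = true.
The clause (!lime) is unit, so lime = false.
The clause (!red) is unit, so red = false.
That conflicts with the unit clause (red).
So every satisfying assignment has sun = False.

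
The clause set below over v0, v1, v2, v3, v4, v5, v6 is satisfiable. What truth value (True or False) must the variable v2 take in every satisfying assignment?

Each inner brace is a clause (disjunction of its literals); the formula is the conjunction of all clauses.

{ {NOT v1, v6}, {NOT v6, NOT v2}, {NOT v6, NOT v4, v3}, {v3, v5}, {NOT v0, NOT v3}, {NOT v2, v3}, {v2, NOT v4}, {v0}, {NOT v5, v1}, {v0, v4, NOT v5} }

False

Suppose v2 = true.
(NOT v6) alone gives v6 = false.
(NOT v1) alone gives v1 = false.
(v3) alone gives v3 = true.
(NOT v0) alone gives v0 = false.
That conflicts with the unit clause (v0).
So every satisfying assignment has v2 = False.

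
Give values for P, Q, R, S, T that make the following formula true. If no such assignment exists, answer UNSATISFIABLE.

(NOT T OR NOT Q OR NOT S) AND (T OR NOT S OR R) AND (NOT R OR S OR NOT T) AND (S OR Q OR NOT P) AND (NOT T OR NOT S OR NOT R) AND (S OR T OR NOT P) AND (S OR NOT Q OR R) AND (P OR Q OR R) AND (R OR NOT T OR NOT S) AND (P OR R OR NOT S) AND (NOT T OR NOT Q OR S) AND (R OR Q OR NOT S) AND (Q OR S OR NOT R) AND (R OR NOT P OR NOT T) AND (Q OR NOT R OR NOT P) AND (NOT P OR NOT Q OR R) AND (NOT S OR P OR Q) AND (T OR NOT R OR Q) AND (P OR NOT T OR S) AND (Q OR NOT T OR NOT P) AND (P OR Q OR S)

Case T = false:
Case S = true:
(R) alone gives R = true.
(Q) alone gives Q = true.
All clauses hold; P can take either value.

P=true, Q=true, R=true, S=true, T=false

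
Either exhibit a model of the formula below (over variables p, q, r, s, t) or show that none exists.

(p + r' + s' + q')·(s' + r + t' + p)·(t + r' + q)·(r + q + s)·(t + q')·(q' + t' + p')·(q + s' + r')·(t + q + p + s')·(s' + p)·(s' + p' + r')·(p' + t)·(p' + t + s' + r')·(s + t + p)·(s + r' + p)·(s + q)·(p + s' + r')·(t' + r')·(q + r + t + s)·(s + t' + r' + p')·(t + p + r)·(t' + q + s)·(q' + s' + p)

Branch on t: set t = 1.
The clause (r') is unit, so r = 0.
Branch on s: set s = 0.
The clause (q) is unit, so q = 1.
The clause (p') is unit, so p = 0.
This assignment satisfies each clause.

p ↦ 0; q ↦ 1; r ↦ 0; s ↦ 0; t ↦ 1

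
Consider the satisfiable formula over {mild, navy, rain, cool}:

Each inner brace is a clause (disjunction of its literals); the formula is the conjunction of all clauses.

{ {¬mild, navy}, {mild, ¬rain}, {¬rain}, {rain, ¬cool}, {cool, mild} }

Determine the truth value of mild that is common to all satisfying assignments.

Suppose mild = False.
Unit clause (¬rain) forces rain = False.
Unit clause (¬cool) forces cool = False.
That conflicts with the unit clause (cool).
So every satisfying assignment has mild = True.

True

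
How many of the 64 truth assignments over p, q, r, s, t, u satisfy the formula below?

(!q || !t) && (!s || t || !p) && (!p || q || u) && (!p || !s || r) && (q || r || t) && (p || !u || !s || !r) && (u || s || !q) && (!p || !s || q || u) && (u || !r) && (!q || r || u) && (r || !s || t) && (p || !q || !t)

There are 2^6 = 64 truth assignments over (p, q, r, s, t, u).
Split on u. With u = true, the clauses containing u are satisfied and !u drops from the rest; 12 of the 2^5 = 32 assignments to the other variables satisfy what remains.
With u = false, by the same count on the reduced clause set, 2 assignments work.
(One model: p=F, q=F, r=F, s=F, t=T, u=F.)
Total: 12 + 2 = 14.

14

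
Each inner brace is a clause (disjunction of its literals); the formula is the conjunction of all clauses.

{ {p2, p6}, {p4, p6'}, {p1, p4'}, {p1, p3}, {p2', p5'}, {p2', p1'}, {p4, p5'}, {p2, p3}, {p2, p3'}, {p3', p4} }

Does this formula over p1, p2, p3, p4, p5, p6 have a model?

Suppose p2 = 1.
The clause (p5') is unit, so p5 = 0.
The clause (p1') is unit, so p1 = 0.
The clause (p4') is unit, so p4 = 0.
The clause (p6') is unit, so p6 = 0.
The clause (p3) is unit, so p3 = 1.
Now (p3') is unsatisfied and unit — conflict.
That branch fails; take p2 = 0 instead.
The clause (p6) is unit, so p6 = 1.
The clause (p4) is unit, so p4 = 1.
The clause (p1) is unit, so p1 = 1.
The clause (p3) is unit, so p3 = 1.
Now (p3') is unsatisfied and unit — conflict.
Neither p2 = 1 nor p2 = 0 works.
No assignment satisfies every clause.

No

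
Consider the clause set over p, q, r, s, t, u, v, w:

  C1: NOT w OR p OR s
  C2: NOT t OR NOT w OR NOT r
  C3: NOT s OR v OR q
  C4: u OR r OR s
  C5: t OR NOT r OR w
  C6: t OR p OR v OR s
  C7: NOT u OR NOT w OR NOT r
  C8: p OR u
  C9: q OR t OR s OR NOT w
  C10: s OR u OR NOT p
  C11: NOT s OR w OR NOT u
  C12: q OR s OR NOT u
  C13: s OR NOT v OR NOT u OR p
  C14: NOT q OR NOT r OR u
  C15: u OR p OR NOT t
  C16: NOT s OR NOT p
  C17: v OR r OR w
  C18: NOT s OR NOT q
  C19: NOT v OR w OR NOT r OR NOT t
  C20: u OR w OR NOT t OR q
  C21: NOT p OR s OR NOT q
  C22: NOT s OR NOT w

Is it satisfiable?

Try p = false.
(u) alone gives u = true.
Try w = false.
(NOT s) alone gives s = false.
(q) alone gives q = true.
(NOT v) alone gives v = false.
(t) alone gives t = true.
(r) alone gives r = true.
All clauses are satisfied.
A satisfying assignment: p=false, q=true, r=true, s=false, t=true, u=true, v=false, w=false.

Yes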